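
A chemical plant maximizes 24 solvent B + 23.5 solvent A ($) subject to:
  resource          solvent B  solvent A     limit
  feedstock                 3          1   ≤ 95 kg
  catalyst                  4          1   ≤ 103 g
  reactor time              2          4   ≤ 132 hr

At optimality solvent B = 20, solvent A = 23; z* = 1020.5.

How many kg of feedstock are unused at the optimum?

12

feedstock used = 3·20 + 1·23 = 83; slack = 95 − 83 = 12.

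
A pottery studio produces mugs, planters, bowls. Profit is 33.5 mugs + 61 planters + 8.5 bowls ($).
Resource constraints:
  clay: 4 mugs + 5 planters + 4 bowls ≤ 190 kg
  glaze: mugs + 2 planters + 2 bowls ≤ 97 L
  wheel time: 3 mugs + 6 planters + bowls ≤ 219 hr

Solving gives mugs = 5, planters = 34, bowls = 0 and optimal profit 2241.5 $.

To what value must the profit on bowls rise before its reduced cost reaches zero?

At the optimum: clay uses 190 of 190 (binding); glaze uses 73 of 97 (slack = 24); wheel time uses 219 of 219 (binding).
Slack constraints have shadow price 0 (complementary slackness).
The binding rows give the dual system: 4·y_clay + 3·y_wheel time = 33.5 and 5·y_clay + 6·y_wheel time = 61.
This yields shadow prices y_clay = 2, y_wheel time = 8.5.
bowls enters the basis when its profit ≥ yᵀa₃ = 2·4 + 8.5·1 = 16.5.

16.5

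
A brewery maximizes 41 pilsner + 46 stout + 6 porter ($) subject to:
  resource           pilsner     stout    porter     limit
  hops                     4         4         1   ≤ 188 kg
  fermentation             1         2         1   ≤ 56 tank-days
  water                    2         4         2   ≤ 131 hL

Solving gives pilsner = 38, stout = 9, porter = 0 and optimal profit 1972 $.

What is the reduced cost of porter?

-8

Binding: hops and fermentation. Non-binding: water (19 unused).
By complementary slackness, y = 0 for the non-binding constraint.
Dual feasibility on the basic columns requires 4·y_hops + 1·y_fermentation = 41, 4·y_hops + 2·y_fermentation = 46.
This yields shadow prices y_hops = 9, y_fermentation = 5.
Reduced cost of porter: c₃ − yᵀa₃ = 6 − (9·1 + 5·1) = 6 − 14 = -8.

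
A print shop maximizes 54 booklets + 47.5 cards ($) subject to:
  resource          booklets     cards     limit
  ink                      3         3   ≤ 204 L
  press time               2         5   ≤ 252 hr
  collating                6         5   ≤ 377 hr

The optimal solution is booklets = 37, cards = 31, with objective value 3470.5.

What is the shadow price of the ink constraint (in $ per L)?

Binding: ink and collating. Non-binding: press time (23 unused).
By complementary slackness, y = 0 for the non-binding constraint.
Dual feasibility on the basic columns requires 3·y_ink + 6·y_collating = 54, 3·y_ink + 5·y_collating = 47.5.
→ y_ink = 5 and y_collating = 6.5.
Shadow price of ink = 5.

5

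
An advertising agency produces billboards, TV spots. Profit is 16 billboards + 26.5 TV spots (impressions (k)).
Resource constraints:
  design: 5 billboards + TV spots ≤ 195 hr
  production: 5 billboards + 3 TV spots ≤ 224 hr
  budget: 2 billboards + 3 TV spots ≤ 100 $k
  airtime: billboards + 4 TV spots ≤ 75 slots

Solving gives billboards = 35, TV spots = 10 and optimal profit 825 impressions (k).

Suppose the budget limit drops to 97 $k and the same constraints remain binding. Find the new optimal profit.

802.5

Check each constraint at x*: design 185/195 (slack 10); production 205/224 (slack 19); budget 100/100 (tight); airtime 75/75 (tight).
Slack constraints have shadow price 0 (complementary slackness).
From A_Bᵀ y = c: 2·y_budget + 1·y_airtime = 16; 3·y_budget + 4·y_airtime = 26.5.
→ y_budget = 7.5 and y_airtime = 1.
Δz = y_budget·Δb = 7.5 × (-3) = -22.5, so new z* = 825 − 22.5 = 802.5.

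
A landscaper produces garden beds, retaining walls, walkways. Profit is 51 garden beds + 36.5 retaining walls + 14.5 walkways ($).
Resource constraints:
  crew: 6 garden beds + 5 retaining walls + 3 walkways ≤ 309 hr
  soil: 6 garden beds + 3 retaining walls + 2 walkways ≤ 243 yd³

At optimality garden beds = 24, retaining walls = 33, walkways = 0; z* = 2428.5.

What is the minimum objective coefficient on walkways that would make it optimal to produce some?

22.5

Both crew and soil are binding at x*.
The binding rows give the dual system: 6·y_crew + 6·y_soil = 51 and 5·y_crew + 3·y_soil = 36.5.
This yields shadow prices y_crew = 5.5, y_soil = 3.
walkways enters the basis when its profit ≥ yᵀa₃ = 5.5·3 + 3·2 = 22.5.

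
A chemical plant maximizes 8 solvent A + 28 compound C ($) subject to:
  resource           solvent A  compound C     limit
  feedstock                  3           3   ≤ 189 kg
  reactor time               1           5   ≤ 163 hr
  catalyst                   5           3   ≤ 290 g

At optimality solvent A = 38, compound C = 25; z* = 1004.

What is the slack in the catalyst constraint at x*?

catalyst used = 5·38 + 3·25 = 265; slack = 290 − 265 = 25.

25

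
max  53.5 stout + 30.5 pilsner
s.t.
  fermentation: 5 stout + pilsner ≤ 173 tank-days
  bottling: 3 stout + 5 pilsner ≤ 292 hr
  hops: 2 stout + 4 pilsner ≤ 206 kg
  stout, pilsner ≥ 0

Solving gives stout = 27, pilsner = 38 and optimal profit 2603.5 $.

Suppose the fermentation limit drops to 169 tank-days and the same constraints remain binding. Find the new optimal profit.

Binding: fermentation and hops. Non-binding: bottling (21 unused).
Slack constraints have shadow price 0 (complementary slackness).
From A_Bᵀ y = c: 5·y_fermentation + 2·y_hops = 53.5; 1·y_fermentation + 4·y_hops = 30.5.
Solving: y_fermentation = 8.5, y_hops = 5.5.
Δz = y_fermentation·Δb = 8.5 × (-4) = -34, so new z* = 2603.5 − 34 = 2569.5.

2569.5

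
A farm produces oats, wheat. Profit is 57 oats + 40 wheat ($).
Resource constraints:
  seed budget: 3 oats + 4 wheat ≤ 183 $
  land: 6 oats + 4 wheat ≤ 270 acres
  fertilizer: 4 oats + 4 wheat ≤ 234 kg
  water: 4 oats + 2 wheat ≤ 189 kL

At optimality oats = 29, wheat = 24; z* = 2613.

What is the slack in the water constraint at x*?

water used = 4·29 + 2·24 = 164; slack = 189 − 164 = 25.

25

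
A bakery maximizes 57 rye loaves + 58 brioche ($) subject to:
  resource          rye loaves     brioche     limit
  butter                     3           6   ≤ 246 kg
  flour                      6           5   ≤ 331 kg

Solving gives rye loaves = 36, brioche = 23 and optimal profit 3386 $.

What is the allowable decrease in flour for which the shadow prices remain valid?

Binding constraints: butter, flour. The basis is B = [[3,6],[6,5]] with det -21.
Per unit decrease in flour, x* moves by d = (-0.2857, 0.1429).
The basis stays optimal until rye loaves reaches 0; allowable decrease = 126 kg.

126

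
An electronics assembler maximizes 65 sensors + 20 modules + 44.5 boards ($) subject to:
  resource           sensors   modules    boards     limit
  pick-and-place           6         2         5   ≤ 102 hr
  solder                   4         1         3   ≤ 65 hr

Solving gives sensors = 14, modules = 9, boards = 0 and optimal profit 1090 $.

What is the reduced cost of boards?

Check each constraint at x*: pick-and-place 102/102 (tight); solder 65/65 (tight).
The binding rows give the dual system: 6·y_pick-and-place + 4·y_solder = 65 and 2·y_pick-and-place + 1·y_solder = 20.
→ y_pick-and-place = 7.5 and y_solder = 5.
Reduced cost of boards: c₃ − yᵀa₃ = 44.5 − (7.5·5 + 5·3) = 44.5 − 52.5 = -8.

-8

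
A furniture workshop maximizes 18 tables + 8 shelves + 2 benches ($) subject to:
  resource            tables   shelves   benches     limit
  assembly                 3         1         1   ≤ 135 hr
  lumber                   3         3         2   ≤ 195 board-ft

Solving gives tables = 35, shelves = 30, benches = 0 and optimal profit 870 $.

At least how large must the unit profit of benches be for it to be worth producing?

7

At the optimum: assembly uses 135 of 135 (binding); lumber uses 195 of 195 (binding).
From A_Bᵀ y = c: 3·y_assembly + 3·y_lumber = 18; 1·y_assembly + 3·y_lumber = 8.
Solving: y_assembly = 5, y_lumber = 1.
benches enters the basis when its profit ≥ yᵀa₃ = 5·1 + 1·2 = 7.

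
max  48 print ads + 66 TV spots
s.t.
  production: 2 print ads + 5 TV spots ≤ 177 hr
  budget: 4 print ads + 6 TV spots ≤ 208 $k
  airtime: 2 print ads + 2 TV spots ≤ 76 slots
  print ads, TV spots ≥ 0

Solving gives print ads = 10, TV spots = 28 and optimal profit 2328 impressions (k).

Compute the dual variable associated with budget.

At the optimum: production uses 160 of 177 (slack = 17); budget uses 208 of 208 (binding); airtime uses 76 of 76 (binding).
Slack constraints have shadow price 0 (complementary slackness).
From A_Bᵀ y = c: 4·y_budget + 2·y_airtime = 48; 6·y_budget + 2·y_airtime = 66.
→ y_budget = 9 and y_airtime = 6.
Shadow price of budget = 9.

9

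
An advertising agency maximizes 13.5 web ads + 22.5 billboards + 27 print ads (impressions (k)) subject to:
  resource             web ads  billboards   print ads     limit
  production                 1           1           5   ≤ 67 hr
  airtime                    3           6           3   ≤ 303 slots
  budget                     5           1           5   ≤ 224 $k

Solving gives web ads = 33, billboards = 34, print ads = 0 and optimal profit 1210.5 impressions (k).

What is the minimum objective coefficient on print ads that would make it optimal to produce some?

31.5

Binding: production and airtime. Non-binding: budget (25 unused).
Slack constraints have shadow price 0 (complementary slackness).
Dual feasibility on the basic columns requires 1·y_production + 3·y_airtime = 13.5, 1·y_production + 6·y_airtime = 22.5.
→ y_production = 4.5 and y_airtime = 3.
print ads enters the basis when its profit ≥ yᵀa₃ = 4.5·5 + 3·3 = 31.5.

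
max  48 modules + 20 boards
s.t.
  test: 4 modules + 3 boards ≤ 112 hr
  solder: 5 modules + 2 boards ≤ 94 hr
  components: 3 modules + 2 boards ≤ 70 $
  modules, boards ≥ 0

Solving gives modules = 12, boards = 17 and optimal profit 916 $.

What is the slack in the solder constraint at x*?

solder used = 5·12 + 2·17 = 94; slack = 94 − 94 = 0.

0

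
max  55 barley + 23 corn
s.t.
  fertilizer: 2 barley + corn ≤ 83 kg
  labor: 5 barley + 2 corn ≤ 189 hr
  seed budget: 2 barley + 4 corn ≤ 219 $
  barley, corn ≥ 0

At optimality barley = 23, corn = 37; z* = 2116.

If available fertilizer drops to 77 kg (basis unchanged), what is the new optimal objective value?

Binding: fertilizer and labor. Non-binding: seed budget (25 unused).
Slack constraints have shadow price 0 (complementary slackness).
The binding rows give the dual system: 2·y_fertilizer + 5·y_labor = 55 and 1·y_fertilizer + 2·y_labor = 23.
This yields shadow prices y_fertilizer = 5, y_labor = 9.
Δz = y_fertilizer·Δb = 5 × (-6) = -30, so new z* = 2116 − 30 = 2086.

2086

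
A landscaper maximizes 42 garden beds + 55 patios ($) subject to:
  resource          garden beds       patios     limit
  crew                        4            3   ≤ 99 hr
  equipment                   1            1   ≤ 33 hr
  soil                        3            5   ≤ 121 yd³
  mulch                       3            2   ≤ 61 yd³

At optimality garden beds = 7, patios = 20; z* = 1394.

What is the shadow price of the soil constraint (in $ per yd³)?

Binding: soil and mulch. Non-binding: crew (11 unused), equipment (6 unused).
Slack constraints have shadow price 0 (complementary slackness).
From A_Bᵀ y = c: 3·y_soil + 3·y_mulch = 42; 5·y_soil + 2·y_mulch = 55.
Solving: y_soil = 9, y_mulch = 5.
Shadow price of soil = 9.

9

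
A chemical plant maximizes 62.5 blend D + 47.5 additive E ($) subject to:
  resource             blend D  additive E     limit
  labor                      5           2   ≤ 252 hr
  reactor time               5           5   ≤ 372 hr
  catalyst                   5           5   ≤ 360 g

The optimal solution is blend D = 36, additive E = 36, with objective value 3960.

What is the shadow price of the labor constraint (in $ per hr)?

At the optimum: labor uses 252 of 252 (binding); reactor time uses 360 of 372 (slack = 12); catalyst uses 360 of 360 (binding).
Since reactor time is not tight, its dual is 0.
The binding rows give the dual system: 5·y_labor + 5·y_catalyst = 62.5 and 2·y_labor + 5·y_catalyst = 47.5.
→ y_labor = 5 and y_catalyst = 7.5.
Shadow price of labor = 5.

5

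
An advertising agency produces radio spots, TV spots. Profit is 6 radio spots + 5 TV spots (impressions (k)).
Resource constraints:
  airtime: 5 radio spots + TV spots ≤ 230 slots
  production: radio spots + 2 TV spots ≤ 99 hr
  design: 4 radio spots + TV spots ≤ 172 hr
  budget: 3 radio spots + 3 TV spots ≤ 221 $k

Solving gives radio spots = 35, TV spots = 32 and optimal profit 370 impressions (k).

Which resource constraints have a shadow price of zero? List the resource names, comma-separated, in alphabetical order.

airtime, budget

airtime: 207/230 (slack 23)
production: 99/99 (binding)
design: 172/172 (binding)
budget: 201/221 (slack 20)
By complementary slackness, a constraint with positive slack has shadow price 0 → airtime, budget.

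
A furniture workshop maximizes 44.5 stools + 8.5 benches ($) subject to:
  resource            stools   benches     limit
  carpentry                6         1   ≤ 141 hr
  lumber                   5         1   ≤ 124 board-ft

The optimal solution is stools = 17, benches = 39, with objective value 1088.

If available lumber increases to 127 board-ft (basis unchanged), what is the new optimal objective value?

1107.5

At the optimum: carpentry uses 141 of 141 (binding); lumber uses 124 of 124 (binding).
Dual feasibility on the basic columns requires 6·y_carpentry + 5·y_lumber = 44.5, 1·y_carpentry + 1·y_lumber = 8.5.
→ y_carpentry = 2 and y_lumber = 6.5.
Δz = y_lumber·Δb = 6.5 × (3) = 19.5, so new z* = 1088 + 19.5 = 1107.5.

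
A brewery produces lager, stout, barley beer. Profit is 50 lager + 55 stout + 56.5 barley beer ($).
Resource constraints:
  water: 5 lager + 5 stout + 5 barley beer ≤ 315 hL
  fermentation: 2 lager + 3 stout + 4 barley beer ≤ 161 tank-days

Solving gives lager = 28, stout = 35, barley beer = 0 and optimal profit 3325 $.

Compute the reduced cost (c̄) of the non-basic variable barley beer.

-3.5

Check each constraint at x*: water 315/315 (tight); fermentation 161/161 (tight).
The binding rows give the dual system: 5·y_water + 2·y_fermentation = 50 and 5·y_water + 3·y_fermentation = 55.
This yields shadow prices y_water = 8, y_fermentation = 5.
Reduced cost of barley beer: c₃ − yᵀa₃ = 56.5 − (8·5 + 5·4) = 56.5 − 60 = -3.5.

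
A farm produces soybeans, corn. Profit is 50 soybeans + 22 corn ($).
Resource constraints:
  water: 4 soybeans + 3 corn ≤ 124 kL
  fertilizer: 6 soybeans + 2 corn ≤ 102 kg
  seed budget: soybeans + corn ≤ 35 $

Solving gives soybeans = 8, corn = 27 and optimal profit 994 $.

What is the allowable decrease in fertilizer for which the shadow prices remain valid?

Binding constraints: fertilizer, seed budget. The basis is B = [[6,2],[1,1]] with det 4.
Per unit decrease in fertilizer, x* moves by d = (-0.25, 0.25).
The basis stays optimal until soybeans reaches 0; allowable decrease = 32 kg.

32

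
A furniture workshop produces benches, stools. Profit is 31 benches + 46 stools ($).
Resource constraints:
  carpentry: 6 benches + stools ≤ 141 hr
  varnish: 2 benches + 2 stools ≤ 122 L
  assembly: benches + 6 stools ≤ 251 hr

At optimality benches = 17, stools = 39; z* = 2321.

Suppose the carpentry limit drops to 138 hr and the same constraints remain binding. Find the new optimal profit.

Binding: carpentry and assembly. Non-binding: varnish (10 unused).
Slack constraints have shadow price 0 (complementary slackness).
From A_Bᵀ y = c: 6·y_carpentry + 1·y_assembly = 31; 1·y_carpentry + 6·y_assembly = 46.
→ y_carpentry = 4 and y_assembly = 7.
Δz = y_carpentry·Δb = 4 × (-3) = -12, so new z* = 2321 − 12 = 2309.

2309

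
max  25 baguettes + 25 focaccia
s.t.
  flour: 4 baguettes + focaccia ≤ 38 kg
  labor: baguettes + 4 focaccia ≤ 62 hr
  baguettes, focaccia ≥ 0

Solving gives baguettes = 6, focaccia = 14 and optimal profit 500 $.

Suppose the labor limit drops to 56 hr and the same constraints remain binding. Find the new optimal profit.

Both flour and labor are binding at x*.
From A_Bᵀ y = c: 4·y_flour + 1·y_labor = 25; 1·y_flour + 4·y_labor = 25.
This yields shadow prices y_flour = 5, y_labor = 5.
Δz = y_labor·Δb = 5 × (-6) = -30, so new z* = 500 − 30 = 470.

470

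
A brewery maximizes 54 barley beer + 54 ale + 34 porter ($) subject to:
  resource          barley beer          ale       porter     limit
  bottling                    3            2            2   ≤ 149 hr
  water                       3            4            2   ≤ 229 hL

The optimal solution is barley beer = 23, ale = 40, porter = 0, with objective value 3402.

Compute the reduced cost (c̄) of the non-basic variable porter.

Check each constraint at x*: bottling 149/149 (tight); water 229/229 (tight).
From A_Bᵀ y = c: 3·y_bottling + 3·y_water = 54; 2·y_bottling + 4·y_water = 54.
This yields shadow prices y_bottling = 9, y_water = 9.
Reduced cost of porter: c₃ − yᵀa₃ = 34 − (9·2 + 9·2) = 34 − 36 = -2.

-2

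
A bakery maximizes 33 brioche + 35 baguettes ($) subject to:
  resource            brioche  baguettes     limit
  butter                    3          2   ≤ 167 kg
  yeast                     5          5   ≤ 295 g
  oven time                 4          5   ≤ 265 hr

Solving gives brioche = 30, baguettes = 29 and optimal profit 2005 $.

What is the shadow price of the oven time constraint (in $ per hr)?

2

Binding: yeast and oven time. Non-binding: butter (19 unused).
Since butter is not tight, its dual is 0.
From A_Bᵀ y = c: 5·y_yeast + 4·y_oven time = 33; 5·y_yeast + 5·y_oven time = 35.
Solving: y_yeast = 5, y_oven time = 2.
Shadow price of oven time = 2.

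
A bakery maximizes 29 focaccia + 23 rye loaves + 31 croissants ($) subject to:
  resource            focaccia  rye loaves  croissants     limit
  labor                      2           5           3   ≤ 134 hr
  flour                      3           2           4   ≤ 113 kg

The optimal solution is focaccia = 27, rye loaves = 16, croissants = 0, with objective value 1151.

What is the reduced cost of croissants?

-8

Both labor and flour are binding at x*.
Dual feasibility on the basic columns requires 2·y_labor + 3·y_flour = 29, 5·y_labor + 2·y_flour = 23.
This yields shadow prices y_labor = 1, y_flour = 9.
Reduced cost of croissants: c₃ − yᵀa₃ = 31 − (1·3 + 9·4) = 31 − 39 = -8.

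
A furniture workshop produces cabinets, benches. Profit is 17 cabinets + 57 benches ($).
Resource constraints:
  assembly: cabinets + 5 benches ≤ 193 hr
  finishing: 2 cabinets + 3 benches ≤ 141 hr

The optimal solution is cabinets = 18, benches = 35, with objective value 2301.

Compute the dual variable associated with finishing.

Both assembly and finishing are binding at x*.
Dual feasibility on the basic columns requires 1·y_assembly + 2·y_finishing = 17, 5·y_assembly + 3·y_finishing = 57.
Solving: y_assembly = 9, y_finishing = 4.
Shadow price of finishing = 4.

4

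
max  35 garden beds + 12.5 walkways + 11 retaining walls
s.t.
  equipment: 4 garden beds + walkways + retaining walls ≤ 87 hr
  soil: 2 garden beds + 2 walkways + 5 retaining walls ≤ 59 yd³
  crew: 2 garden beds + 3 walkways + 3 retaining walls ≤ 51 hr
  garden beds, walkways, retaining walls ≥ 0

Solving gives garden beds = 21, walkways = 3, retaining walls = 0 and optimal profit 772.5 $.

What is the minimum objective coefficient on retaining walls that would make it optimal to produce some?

At the optimum: equipment uses 87 of 87 (binding); soil uses 48 of 59 (slack = 11); crew uses 51 of 51 (binding).
By complementary slackness, y = 0 for the non-binding constraint.
From A_Bᵀ y = c: 4·y_equipment + 2·y_crew = 35; 1·y_equipment + 3·y_crew = 12.5.
Solving: y_equipment = 8, y_crew = 1.5.
retaining walls enters the basis when its profit ≥ yᵀa₃ = 8·1 + 1.5·3 = 12.5.

12.5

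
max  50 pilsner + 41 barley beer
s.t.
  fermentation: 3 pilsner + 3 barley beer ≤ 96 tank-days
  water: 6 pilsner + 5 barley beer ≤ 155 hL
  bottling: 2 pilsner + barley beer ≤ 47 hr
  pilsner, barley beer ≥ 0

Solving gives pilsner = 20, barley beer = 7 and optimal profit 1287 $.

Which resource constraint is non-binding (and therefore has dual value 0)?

fermentation

fermentation: 81/96 (slack 15)
water: 155/155 (binding)
bottling: 47/47 (binding)
By complementary slackness, a constraint with positive slack has shadow price 0 → fermentation.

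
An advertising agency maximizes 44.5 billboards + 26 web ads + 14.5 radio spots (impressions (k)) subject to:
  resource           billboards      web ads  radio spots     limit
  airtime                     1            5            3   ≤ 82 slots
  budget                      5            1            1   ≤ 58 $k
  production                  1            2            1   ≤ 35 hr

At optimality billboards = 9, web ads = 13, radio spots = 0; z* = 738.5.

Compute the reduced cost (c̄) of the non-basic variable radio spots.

At the optimum: airtime uses 74 of 82 (slack = 8); budget uses 58 of 58 (binding); production uses 35 of 35 (binding).
Since airtime is not tight, its dual is 0.
Dual feasibility on the basic columns requires 5·y_budget + 1·y_production = 44.5, 1·y_budget + 2·y_production = 26.
→ y_budget = 7 and y_production = 9.5.
Reduced cost of radio spots: c₃ − yᵀa₃ = 14.5 − (7·1 + 9.5·1) = 14.5 − 16.5 = -2.

-2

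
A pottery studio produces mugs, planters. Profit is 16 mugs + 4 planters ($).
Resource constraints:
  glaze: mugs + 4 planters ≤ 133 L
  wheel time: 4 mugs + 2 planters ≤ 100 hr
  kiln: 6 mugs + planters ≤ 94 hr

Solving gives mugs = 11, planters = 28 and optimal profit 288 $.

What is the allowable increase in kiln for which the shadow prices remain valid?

56

Binding constraints: wheel time, kiln. The basis is B = [[4,2],[6,1]] with det -8.
Per unit increase in kiln, x* moves by d = (0.25, -0.5).
The basis stays optimal until planters reaches 0; allowable increase = 56 hr.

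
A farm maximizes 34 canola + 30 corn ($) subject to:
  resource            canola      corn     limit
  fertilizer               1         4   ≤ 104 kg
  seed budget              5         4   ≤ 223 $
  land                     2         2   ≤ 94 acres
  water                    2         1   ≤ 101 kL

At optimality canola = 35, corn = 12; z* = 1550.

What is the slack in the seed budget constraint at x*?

0

seed budget used = 5·35 + 4·12 = 223; slack = 223 − 223 = 0.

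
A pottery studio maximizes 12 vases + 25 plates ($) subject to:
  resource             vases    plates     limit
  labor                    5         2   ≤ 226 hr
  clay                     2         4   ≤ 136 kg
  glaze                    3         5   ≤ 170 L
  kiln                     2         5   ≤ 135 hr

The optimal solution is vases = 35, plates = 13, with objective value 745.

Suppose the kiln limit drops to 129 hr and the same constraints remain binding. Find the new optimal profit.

Check each constraint at x*: labor 201/226 (slack 25); clay 122/136 (slack 14); glaze 170/170 (tight); kiln 135/135 (tight).
By complementary slackness, y = 0 for the non-binding constraints.
The binding rows give the dual system: 3·y_glaze + 2·y_kiln = 12 and 5·y_glaze + 5·y_kiln = 25.
Solving: y_glaze = 2, y_kiln = 3.
Δz = y_kiln·Δb = 3 × (-6) = -18, so new z* = 745 − 18 = 727.

727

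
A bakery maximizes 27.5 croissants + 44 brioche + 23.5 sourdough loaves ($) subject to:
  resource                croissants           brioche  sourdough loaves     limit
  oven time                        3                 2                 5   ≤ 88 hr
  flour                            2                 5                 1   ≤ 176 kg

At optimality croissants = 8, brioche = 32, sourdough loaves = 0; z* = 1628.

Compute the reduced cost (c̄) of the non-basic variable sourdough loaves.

-6

At the optimum: oven time uses 88 of 88 (binding); flour uses 176 of 176 (binding).
The binding rows give the dual system: 3·y_oven time + 2·y_flour = 27.5 and 2·y_oven time + 5·y_flour = 44.
Solving: y_oven time = 4.5, y_flour = 7.
Reduced cost of sourdough loaves: c₃ − yᵀa₃ = 23.5 − (4.5·5 + 7·1) = 23.5 − 29.5 = -6.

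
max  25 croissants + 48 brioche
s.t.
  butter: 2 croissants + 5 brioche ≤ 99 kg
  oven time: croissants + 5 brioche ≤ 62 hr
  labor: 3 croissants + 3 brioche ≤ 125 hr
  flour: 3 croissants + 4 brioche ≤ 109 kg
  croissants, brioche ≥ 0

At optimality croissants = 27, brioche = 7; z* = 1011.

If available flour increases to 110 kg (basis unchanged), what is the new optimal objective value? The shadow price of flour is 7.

1018

Δb = 1, so new z* = 1011 + (7)·(1) = 1011 + 7 = 1018.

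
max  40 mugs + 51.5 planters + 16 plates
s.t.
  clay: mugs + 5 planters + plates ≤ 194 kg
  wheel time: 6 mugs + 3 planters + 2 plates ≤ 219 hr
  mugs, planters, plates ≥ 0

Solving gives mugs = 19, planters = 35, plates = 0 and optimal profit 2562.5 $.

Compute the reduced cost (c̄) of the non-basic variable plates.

At the optimum: clay uses 194 of 194 (binding); wheel time uses 219 of 219 (binding).
From A_Bᵀ y = c: 1·y_clay + 6·y_wheel time = 40; 5·y_clay + 3·y_wheel time = 51.5.
→ y_clay = 7 and y_wheel time = 5.5.
Reduced cost of plates: c₃ − yᵀa₃ = 16 − (7·1 + 5.5·2) = 16 − 18 = -2.

-2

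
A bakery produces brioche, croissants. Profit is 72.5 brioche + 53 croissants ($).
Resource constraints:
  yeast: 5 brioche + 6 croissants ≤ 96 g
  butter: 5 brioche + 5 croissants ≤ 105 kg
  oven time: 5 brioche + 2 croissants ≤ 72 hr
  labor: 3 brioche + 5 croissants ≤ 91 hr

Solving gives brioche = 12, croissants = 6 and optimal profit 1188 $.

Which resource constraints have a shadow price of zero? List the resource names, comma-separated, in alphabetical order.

yeast: 96/96 (binding)
butter: 90/105 (slack 15)
oven time: 72/72 (binding)
labor: 66/91 (slack 25)
By complementary slackness, a constraint with positive slack has shadow price 0 → butter, labor.

butter, labor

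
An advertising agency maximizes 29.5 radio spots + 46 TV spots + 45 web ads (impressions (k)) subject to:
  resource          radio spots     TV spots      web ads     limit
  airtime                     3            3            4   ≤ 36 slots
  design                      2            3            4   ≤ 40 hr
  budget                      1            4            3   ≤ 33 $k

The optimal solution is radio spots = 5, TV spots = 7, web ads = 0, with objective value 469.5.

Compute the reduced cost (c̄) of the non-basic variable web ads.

-3.5

At the optimum: airtime uses 36 of 36 (binding); design uses 31 of 40 (slack = 9); budget uses 33 of 33 (binding).
Since design is not tight, its dual is 0.
From A_Bᵀ y = c: 3·y_airtime + 1·y_budget = 29.5; 3·y_airtime + 4·y_budget = 46.
→ y_airtime = 8 and y_budget = 5.5.
Reduced cost of web ads: c₃ − yᵀa₃ = 45 − (8·4 + 5.5·3) = 45 − 48.5 = -3.5.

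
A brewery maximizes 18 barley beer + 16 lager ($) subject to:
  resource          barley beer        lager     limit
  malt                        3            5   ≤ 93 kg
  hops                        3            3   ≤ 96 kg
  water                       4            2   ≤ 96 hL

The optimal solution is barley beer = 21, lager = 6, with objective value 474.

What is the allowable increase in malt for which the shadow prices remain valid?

35

Binding constraints: malt, water. The basis is B = [[3,5],[4,2]] with det -14.
Per unit increase in malt, x* moves by d = (-0.1429, 0.2857).
The basis stays optimal until hops becomes binding; allowable increase = 35 kg.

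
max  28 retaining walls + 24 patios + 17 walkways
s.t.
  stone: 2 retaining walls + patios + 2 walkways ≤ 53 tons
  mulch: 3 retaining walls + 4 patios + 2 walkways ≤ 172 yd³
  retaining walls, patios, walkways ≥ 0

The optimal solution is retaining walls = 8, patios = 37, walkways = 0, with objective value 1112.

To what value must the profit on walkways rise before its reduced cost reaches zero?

24

At the optimum: stone uses 53 of 53 (binding); mulch uses 172 of 172 (binding).
The binding rows give the dual system: 2·y_stone + 3·y_mulch = 28 and 1·y_stone + 4·y_mulch = 24.
→ y_stone = 8 and y_mulch = 4.
walkways enters the basis when its profit ≥ yᵀa₃ = 8·2 + 4·2 = 24.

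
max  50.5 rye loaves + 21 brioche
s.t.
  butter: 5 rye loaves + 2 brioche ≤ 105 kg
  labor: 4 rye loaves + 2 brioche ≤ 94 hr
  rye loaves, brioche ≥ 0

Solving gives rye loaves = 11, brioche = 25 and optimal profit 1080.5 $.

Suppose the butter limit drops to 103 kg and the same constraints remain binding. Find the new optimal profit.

Both butter and labor are binding at x*.
The binding rows give the dual system: 5·y_butter + 4·y_labor = 50.5 and 2·y_butter + 2·y_labor = 21.
→ y_butter = 8.5 and y_labor = 2.
Δz = y_butter·Δb = 8.5 × (-2) = -17, so new z* = 1080.5 − 17 = 1063.5.

1063.5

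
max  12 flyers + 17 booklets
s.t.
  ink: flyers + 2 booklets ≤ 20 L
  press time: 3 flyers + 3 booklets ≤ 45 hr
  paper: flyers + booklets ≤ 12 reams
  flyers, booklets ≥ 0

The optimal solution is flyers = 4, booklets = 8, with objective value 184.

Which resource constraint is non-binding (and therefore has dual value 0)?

ink: 20/20 (binding)
press time: 36/45 (slack 9)
paper: 12/12 (binding)
By complementary slackness, a constraint with positive slack has shadow price 0 → press time.

press time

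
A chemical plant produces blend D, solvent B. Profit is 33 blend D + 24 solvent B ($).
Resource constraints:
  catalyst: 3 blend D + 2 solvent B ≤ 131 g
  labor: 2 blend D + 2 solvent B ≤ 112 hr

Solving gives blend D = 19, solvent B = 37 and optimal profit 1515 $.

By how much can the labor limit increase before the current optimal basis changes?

19

Binding constraints: catalyst, labor. The basis is B = [[3,2],[2,2]] with det 2.
Per unit increase in labor, x* moves by d = (-1, 1.5).
The basis stays optimal until blend D reaches 0; allowable increase = 19 hr.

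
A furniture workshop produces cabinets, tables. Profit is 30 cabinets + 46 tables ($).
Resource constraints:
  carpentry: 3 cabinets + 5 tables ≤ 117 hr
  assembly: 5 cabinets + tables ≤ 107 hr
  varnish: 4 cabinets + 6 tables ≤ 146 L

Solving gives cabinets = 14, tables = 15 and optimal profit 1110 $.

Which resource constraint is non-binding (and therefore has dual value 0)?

carpentry: 117/117 (binding)
assembly: 85/107 (slack 22)
varnish: 146/146 (binding)
By complementary slackness, a constraint with positive slack has shadow price 0 → assembly.

assembly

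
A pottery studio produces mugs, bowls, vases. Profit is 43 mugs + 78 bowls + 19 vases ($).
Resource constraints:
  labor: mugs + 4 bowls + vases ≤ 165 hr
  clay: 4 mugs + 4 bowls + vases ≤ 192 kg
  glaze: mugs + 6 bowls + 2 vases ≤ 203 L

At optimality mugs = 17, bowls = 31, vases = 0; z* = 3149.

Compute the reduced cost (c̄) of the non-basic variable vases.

-4

Check each constraint at x*: labor 141/165 (slack 24); clay 192/192 (tight); glaze 203/203 (tight).
By complementary slackness, y = 0 for the non-binding constraint.
Dual feasibility on the basic columns requires 4·y_clay + 1·y_glaze = 43, 4·y_clay + 6·y_glaze = 78.
This yields shadow prices y_clay = 9, y_glaze = 7.
Reduced cost of vases: c₃ − yᵀa₃ = 19 − (9·1 + 7·2) = 19 − 23 = -4.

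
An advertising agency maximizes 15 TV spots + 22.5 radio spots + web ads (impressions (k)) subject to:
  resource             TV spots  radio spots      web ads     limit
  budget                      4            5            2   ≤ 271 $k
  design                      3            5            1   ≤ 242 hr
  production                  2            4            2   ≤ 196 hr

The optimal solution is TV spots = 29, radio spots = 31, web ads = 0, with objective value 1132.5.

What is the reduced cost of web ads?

-5

Binding: budget and design. Non-binding: production (14 unused).
By complementary slackness, y = 0 for the non-binding constraint.
Dual feasibility on the basic columns requires 4·y_budget + 3·y_design = 15, 5·y_budget + 5·y_design = 22.5.
→ y_budget = 1.5 and y_design = 3.
Reduced cost of web ads: c₃ − yᵀa₃ = 1 − (1.5·2 + 3·1) = 1 − 6 = -5.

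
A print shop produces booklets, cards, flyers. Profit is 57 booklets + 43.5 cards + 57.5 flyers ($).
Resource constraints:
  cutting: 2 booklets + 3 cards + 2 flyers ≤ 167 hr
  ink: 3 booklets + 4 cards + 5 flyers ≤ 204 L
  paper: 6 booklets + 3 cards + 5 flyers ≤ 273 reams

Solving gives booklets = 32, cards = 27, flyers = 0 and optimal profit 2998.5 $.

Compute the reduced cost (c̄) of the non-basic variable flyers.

Check each constraint at x*: cutting 145/167 (slack 22); ink 204/204 (tight); paper 273/273 (tight).
Since cutting is not tight, its dual is 0.
The binding rows give the dual system: 3·y_ink + 6·y_paper = 57 and 4·y_ink + 3·y_paper = 43.5.
This yields shadow prices y_ink = 6, y_paper = 6.5.
Reduced cost of flyers: c₃ − yᵀa₃ = 57.5 − (6·5 + 6.5·5) = 57.5 − 62.5 = -5.

-5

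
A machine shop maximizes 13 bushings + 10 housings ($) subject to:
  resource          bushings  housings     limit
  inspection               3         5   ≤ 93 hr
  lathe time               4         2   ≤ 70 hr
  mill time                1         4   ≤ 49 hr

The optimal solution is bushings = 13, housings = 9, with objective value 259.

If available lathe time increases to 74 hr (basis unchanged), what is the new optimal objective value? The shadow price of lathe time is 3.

Δb = 4, so new z* = 259 + (3)·(4) = 259 + 12 = 271.

271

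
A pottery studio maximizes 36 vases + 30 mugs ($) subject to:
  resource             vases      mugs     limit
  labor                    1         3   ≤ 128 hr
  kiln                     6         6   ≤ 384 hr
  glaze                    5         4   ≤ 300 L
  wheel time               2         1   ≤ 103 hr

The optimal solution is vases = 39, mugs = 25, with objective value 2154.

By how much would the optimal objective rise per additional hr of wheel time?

At the optimum: labor uses 114 of 128 (slack = 14); kiln uses 384 of 384 (binding); glaze uses 295 of 300 (slack = 5); wheel time uses 103 of 103 (binding).
By complementary slackness, y = 0 for the non-binding constraints.
From A_Bᵀ y = c: 6·y_kiln + 2·y_wheel time = 36; 6·y_kiln + 1·y_wheel time = 30.
→ y_kiln = 4 and y_wheel time = 6.
Shadow price of wheel time = 6.

6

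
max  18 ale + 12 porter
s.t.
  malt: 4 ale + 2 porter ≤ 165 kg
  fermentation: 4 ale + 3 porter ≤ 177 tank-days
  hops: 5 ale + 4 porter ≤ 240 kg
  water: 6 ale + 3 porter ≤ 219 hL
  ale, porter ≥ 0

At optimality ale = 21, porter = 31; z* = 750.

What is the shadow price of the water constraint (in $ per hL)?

1

Check each constraint at x*: malt 146/165 (slack 19); fermentation 177/177 (tight); hops 229/240 (slack 11); water 219/219 (tight).
Slack constraints have shadow price 0 (complementary slackness).
From A_Bᵀ y = c: 4·y_fermentation + 6·y_water = 18; 3·y_fermentation + 3·y_water = 12.
This yields shadow prices y_fermentation = 3, y_water = 1.
Shadow price of water = 1.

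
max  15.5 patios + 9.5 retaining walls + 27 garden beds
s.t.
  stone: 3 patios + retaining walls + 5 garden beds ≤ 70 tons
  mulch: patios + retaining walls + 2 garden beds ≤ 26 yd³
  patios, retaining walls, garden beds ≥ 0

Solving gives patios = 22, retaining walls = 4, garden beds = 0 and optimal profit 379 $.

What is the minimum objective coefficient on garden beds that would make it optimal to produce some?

28

Both stone and mulch are binding at x*.
From A_Bᵀ y = c: 3·y_stone + 1·y_mulch = 15.5; 1·y_stone + 1·y_mulch = 9.5.
→ y_stone = 3 and y_mulch = 6.5.
garden beds enters the basis when its profit ≥ yᵀa₃ = 3·5 + 6.5·2 = 28.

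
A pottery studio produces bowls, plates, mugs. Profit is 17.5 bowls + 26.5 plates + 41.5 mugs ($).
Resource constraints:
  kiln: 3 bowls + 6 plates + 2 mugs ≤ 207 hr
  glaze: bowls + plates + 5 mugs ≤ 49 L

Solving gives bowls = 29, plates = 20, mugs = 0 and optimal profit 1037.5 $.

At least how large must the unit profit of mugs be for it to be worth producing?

48.5

Both kiln and glaze are binding at x*.
Dual feasibility on the basic columns requires 3·y_kiln + 1·y_glaze = 17.5, 6·y_kiln + 1·y_glaze = 26.5.
This yields shadow prices y_kiln = 3, y_glaze = 8.5.
mugs enters the basis when its profit ≥ yᵀa₃ = 3·2 + 8.5·5 = 48.5.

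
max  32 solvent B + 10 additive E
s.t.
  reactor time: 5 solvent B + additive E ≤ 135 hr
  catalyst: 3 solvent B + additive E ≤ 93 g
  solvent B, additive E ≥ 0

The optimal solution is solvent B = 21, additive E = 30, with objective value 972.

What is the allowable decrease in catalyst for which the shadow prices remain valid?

12

Binding constraints: reactor time, catalyst. The basis is B = [[5,1],[3,1]] with det 2.
Per unit decrease in catalyst, x* moves by d = (0.5, -2.5).
The basis stays optimal until additive E reaches 0; allowable decrease = 12 g.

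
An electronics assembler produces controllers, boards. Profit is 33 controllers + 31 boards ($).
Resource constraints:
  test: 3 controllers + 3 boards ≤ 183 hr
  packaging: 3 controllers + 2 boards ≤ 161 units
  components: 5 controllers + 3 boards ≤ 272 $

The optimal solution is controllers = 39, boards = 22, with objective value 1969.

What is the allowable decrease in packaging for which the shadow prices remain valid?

Binding constraints: test, packaging. The basis is B = [[3,3],[3,2]] with det -3.
Per unit decrease in packaging, x* moves by d = (-1, 1).
The basis stays optimal until controllers reaches 0; allowable decrease = 39 units.

39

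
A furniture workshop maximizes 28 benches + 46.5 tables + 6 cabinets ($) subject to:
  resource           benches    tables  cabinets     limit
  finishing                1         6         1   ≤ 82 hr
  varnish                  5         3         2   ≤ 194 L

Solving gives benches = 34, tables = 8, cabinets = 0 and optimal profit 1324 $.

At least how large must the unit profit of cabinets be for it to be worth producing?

14.5

Both finishing and varnish are binding at x*.
The binding rows give the dual system: 1·y_finishing + 5·y_varnish = 28 and 6·y_finishing + 3·y_varnish = 46.5.
This yields shadow prices y_finishing = 5.5, y_varnish = 4.5.
cabinets enters the basis when its profit ≥ yᵀa₃ = 5.5·1 + 4.5·2 = 14.5.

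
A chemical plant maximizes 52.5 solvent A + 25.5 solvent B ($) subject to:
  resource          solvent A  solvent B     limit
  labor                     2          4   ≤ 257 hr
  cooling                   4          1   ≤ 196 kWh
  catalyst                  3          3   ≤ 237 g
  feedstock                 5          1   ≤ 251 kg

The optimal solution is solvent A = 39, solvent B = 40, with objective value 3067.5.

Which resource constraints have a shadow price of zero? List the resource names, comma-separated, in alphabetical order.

feedstock, labor

labor: 238/257 (slack 19)
cooling: 196/196 (binding)
catalyst: 237/237 (binding)
feedstock: 235/251 (slack 16)
By complementary slackness, a constraint with positive slack has shadow price 0 → feedstock, labor.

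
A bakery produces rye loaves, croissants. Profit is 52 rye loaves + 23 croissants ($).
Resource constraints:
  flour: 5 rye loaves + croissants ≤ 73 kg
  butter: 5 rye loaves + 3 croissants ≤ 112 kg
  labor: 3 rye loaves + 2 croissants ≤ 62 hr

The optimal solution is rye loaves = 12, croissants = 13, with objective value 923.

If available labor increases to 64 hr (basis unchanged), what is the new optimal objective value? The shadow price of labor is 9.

Δb = 2, so new z* = 923 + (9)·(2) = 923 + 18 = 941.

941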